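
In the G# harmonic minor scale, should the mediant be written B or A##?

B

Each scale degree takes a distinct letter name. Degree 3 of a scale on G must use the letter B.
B and A## are enharmonically the same pitch, but only B uses the letter B, so it is the correct spelling here.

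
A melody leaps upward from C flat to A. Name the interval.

augmented sixth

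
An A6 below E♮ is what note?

E down a major sixth is G, so the target letter is G.
From E, an augmented sixth is 10 semitones down: Gb.

Gb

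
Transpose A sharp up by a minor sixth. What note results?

A up a major sixth is F#, so the target letter is F.
From A#, a minor sixth is 8 semitones up: F#.

F#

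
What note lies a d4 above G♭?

G up a perfect fourth is C, so the target letter is C.
From Gb, a diminished fourth is 4 semitones up: Cbb.

Cbb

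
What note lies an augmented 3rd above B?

A third above B lands on the letter D.
An augmented third spans 5 semitones, so B moves to pitch class 4. On the letter D that is D##.

D##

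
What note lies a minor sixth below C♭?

C down a major sixth is Eb, so the target letter is E.
From Cb, a minor sixth is 8 semitones down: Eb.

Eb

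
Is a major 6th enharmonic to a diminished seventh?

A major sixth spans 9 semitones; a diminished seventh spans 9.
They are enharmonically equivalent.

Yes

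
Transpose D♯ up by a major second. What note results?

E#

D up a major second is E, so the target letter is E.
From D#, a major second is 2 semitones up: E#.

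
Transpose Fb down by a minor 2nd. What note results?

Eb

A second below F lands on the letter E.
A minor second spans 1 semitone, so Fb moves to pitch class 3. On the letter E that is Eb.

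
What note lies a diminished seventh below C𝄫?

Db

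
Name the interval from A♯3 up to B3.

The letter names run A→B, a span of 1 letter step, so the interval is some kind of second.
A# to B is 1 semitone. A major second is 2, so 1 makes it minor.

minor second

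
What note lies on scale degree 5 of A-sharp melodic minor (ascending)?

E#

Degree 5 takes the letter 4 steps above A, which is E.
In melodic minor (ascending), degree 5 sits 7 semitones above the tonic. A# + 7 semitones is pitch class 5, spelled on E as E#.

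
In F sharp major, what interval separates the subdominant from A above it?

The subdominant of F# major is B.
B up to A: letters B→A make it a seventh; 10 semitones makes it minor.

minor seventh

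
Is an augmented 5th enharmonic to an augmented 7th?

An augmented fifth spans 8 semitones; an augmented seventh spans 12.
The spans differ, so they are not enharmonic equivalents.

No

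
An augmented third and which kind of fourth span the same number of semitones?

An augmented third spans 5 semitones.
A fourth spanning 5 semitones is perfect (the perfect fourth is 5).

perfect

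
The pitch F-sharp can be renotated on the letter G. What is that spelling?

Gb

Plain G sits 1 semitone above F#, so on the letter G the same pitch needs a flat: Gb.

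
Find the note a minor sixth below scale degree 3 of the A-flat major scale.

E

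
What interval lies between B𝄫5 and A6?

Counting letters B–C–D–E–F–G–A gives a seventh.
Bbb→A = 12 semitones, 1 wider than the major seventh (11), so augmented.

augmented seventh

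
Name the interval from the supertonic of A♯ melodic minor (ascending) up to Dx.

major third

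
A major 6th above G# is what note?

E#

A sixth above G lands on the letter E.
A major sixth spans 9 semitones, so G# moves to pitch class 5. On the letter E that is E#.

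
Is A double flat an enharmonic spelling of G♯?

No

Abb is pitch class 7; G# is pitch class 8.
The pitch classes differ (7 vs. 8), so they are not enharmonic equivalents.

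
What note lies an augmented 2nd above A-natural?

B#

A up a major second is B, so the target letter is B.
From A, an augmented second is 3 semitones up: B#.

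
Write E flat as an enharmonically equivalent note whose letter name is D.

Eb is pitch class 3. The letter D alone is pitch class 2.
To reach pitch class 3 from D requires an offset of +1 semitone, i.e. sharp: D#.

D#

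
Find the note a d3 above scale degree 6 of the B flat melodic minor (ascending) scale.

Bbb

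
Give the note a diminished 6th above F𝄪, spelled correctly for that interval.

F up a major sixth is D, so the target letter is D.
From F##, a diminished sixth is 7 semitones up: D.

D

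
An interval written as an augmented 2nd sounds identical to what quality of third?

minor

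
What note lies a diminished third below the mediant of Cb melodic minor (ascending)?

C

The mediant of Cb melodic minor (ascending) is Ebb.
A diminished third (2 semitones) below Ebb lands on the letter C, giving C.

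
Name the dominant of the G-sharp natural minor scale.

The G# natural minor scale runs G# A# B C# D# E F#.
Degree 5 is D#.

D#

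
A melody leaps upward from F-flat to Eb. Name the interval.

major seventh

The letter names run F→E, a span of 6 letter steps, so the interval is some kind of seventh.
Fb to Eb is 11 semitones. A major seventh is 11, so 11 makes it major.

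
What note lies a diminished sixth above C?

Abb

C up a major sixth is A, so the target letter is A.
From C, a diminished sixth is 7 semitones up: Abb.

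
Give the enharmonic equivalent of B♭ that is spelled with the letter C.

Cbb

Plain C sits 2 semitones above Bb, so on the letter C the same pitch needs a double flat: Cbb.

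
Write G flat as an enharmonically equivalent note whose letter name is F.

F#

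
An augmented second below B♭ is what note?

Abb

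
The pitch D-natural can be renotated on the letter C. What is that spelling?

C##

D is pitch class 2. The letter C alone is pitch class 0.
To reach pitch class 2 from C requires an offset of +2 semitones, i.e. double sharp: C##.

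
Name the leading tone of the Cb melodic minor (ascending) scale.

The Cb melodic minor (ascending) scale runs Cb Db Ebb Fb Gb Ab Bb.
Degree 7 is Bb.

Bb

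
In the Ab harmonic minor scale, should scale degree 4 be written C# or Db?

Db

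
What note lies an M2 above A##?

B##

A up a major second is B, so the target letter is B.
From A##, a major second is 2 semitones up: B##.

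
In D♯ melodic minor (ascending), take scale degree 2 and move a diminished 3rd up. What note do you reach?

Scale degree 2 of D# melodic minor (ascending) is E#.
A diminished third (2 semitones) above E# lands on the letter G, giving G.

G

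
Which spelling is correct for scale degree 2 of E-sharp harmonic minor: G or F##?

Each scale degree takes a distinct letter name. Degree 2 of a scale on E must use the letter F.
F## and G are enharmonically the same pitch, but only F## uses the letter F, so it is the correct spelling here.

F##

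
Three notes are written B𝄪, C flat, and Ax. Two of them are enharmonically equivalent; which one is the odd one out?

In 12-tone equal temperament, enharmonic equivalents share a pitch class. B## is pitch class 1; Cb is pitch class 11; A## is pitch class 11.
Cb and A## share pitch class 11, while B## is pitch class 1.

B##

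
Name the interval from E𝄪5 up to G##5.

minor third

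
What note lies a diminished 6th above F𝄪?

A sixth above F lands on the letter D.
A diminished sixth spans 7 semitones, so F## moves to pitch class 2. On the letter D that is D.

D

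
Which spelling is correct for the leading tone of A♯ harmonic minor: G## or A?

G##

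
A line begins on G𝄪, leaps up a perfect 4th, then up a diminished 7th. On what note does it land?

A perfect fourth up from G## is C## (letter C, 5 semitones up).
A diminished seventh up from C## is B (letter B, 9 semitones up).

B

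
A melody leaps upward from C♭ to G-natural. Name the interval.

augmented fifth

The letter names run C→G, a span of 4 letter steps, so the interval is some kind of fifth.
Cb to G is 8 semitones. A perfect fifth is 7, so 8 makes it augmented.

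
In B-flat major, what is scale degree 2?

C

Degree 2 takes the letter 1 step above B, which is C.
In major, degree 2 sits 2 semitones above the tonic. Bb + 2 semitones is pitch class 0, spelled on C as C.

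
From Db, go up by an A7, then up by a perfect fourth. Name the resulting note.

F#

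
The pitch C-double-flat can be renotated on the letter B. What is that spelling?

Bb

Plain B sits 1 semitone above Cbb, so on the letter B the same pitch needs a flat: Bb.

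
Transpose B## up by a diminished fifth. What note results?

F##

A fifth above B lands on the letter F.
A diminished fifth spans 6 semitones, so B## moves to pitch class 7. On the letter F that is F##.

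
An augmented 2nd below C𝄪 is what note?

B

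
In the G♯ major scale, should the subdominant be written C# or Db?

C#

Each scale degree takes a distinct letter name. Degree 4 of a scale on G must use the letter C.
C# and Db are enharmonically the same pitch, but only C# uses the letter C, so it is the correct spelling here.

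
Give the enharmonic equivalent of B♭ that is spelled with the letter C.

Plain C sits 2 semitones above Bb, so on the letter C the same pitch needs a double flat: Cbb.

Cbb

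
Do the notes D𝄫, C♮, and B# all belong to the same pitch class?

Yes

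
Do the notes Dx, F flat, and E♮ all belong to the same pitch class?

D## = pitch class 4 and Fb = pitch class 4 and E = pitch class 4 — the same pitch class, so they are enharmonic equivalents.

Yes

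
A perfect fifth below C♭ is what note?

A fifth below C lands on the letter F.
A perfect fifth spans 7 semitones, so Cb moves to pitch class 4. On the letter F that is Fb.

Fb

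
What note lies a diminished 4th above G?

Cb

A fourth above G lands on the letter C.
A diminished fourth spans 4 semitones, so G moves to pitch class 11. On the letter C that is Cb.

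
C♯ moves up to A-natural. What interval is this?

Counting letters C–D–E–F–G–A gives a sixth.
C#→A = 8 semitones, 1 narrower than the major sixth (9), so minor.

minor sixth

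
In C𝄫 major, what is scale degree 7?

Bbb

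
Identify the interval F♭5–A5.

The letter names run F→A, a span of 2 letter steps, so the interval is some kind of third.
Fb to A is 5 semitones. A major third is 4, so 5 makes it augmented.

augmented third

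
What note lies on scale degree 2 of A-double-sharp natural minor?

B##

The A## natural minor scale runs A## B## C## D## E## F## G##.
Degree 2 is B##.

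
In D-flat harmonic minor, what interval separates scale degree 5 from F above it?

Scale degree 5 of Db harmonic minor is Ab.
Ab up to F: letters A→F make it a sixth; 9 semitones makes it major.

major sixth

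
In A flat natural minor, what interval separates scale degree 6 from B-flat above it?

Scale degree 6 of Ab natural minor is Fb.
Fb up to Bb: letters F→B make it a fourth; 6 semitones makes it augmented.

augmented fourth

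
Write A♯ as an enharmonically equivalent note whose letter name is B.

Bb

A# is pitch class 10. The letter B alone is pitch class 11.
To reach pitch class 10 from B requires an offset of -1 semitone, i.e. flat: Bb.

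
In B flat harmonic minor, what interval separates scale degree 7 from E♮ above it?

Scale degree 7 of Bb harmonic minor is A.
A up to E: letters A→E make it a fifth; 7 semitones makes it perfect.

perfect fifth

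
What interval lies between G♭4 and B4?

augmented third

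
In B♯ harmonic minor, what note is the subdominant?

The B# harmonic minor scale runs B# C## D# E# F## G# A##.
Degree 4 is E#.

E#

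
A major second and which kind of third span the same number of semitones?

A major second spans 2 semitones.
A third spanning 2 semitones is diminished (the major third is 4).

diminished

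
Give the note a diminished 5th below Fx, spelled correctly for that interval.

A fifth below F lands on the letter B.
A diminished fifth spans 6 semitones, so F## moves to pitch class 1. On the letter B that is B##.

B##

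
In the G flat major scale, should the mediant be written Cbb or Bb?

Each scale degree takes a distinct letter name. Degree 3 of a scale on G must use the letter B.
Bb and Cbb are enharmonically the same pitch, but only Bb uses the letter B, so it is the correct spelling here.

Bb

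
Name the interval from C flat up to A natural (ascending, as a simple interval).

Counting letters C–D–E–F–G–A gives a sixth.
Cb→A = 10 semitones, 1 wider than the major sixth (9), so augmented.

augmented sixth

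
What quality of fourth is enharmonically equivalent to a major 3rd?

A major third spans 4 semitones.
A fourth spanning 4 semitones is diminished (the perfect fourth is 5).

diminished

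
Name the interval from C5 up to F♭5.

Counting letters C–D–E–F gives a fourth.
C→Fb = 4 semitones, 1 narrower than the perfect fourth (5), so diminished.

diminished fourth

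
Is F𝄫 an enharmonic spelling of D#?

Fbb is pitch class 3; D# is pitch class 3.
All spellings map to pitch class 3, so they are enharmonically equivalent.

Yes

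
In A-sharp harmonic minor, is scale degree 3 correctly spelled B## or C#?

C#

Each scale degree takes a distinct letter name. Degree 3 of a scale on A must use the letter C.
C# and B## are enharmonically the same pitch, but only C# uses the letter C, so it is the correct spelling here.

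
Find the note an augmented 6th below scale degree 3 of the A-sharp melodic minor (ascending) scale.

Scale degree 3 of A# melodic minor (ascending) is C#.
An augmented sixth (10 semitones) below C# lands on the letter E, giving Eb.

Eb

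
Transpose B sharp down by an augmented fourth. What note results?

F#

B down a perfect fourth is F#, so the target letter is F.
From B#, an augmented fourth is 6 semitones down: F#.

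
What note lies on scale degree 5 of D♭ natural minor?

Ab

Degree 5 takes the letter 4 steps above D, which is A.
In natural minor, degree 5 sits 7 semitones above the tonic. Db + 7 semitones is pitch class 8, spelled on A as Ab.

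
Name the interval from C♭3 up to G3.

augmented fifth

Counting letters C–D–E–F–G gives a fifth.
Cb→G = 8 semitones, 1 wider than the perfect fifth (7), so augmented.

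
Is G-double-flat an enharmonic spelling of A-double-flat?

No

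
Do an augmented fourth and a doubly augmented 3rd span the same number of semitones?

An augmented fourth spans 6 semitones; a doubly augmented third spans 6.
They are enharmonically equivalent.

Yes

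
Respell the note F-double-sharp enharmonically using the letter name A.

F## is pitch class 7. The letter A alone is pitch class 9.
To reach pitch class 7 from A requires an offset of -2 semitones, i.e. double flat: Abb.

Abb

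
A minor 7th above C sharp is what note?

B

C up a major seventh is B, so the target letter is B.
From C#, a minor seventh is 10 semitones up: B.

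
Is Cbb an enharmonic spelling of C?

No

Two spellings are enharmonically equivalent only if they share a pitch class.
Here Cbb → 10, C → 0; 0 ≠ 10, so they are not.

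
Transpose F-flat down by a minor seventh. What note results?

Gb

A seventh below F lands on the letter G.
A minor seventh spans 10 semitones, so Fb moves to pitch class 6. On the letter G that is Gb.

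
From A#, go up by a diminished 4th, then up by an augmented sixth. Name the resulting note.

B#

A diminished fourth up from A# is D (letter D, 4 semitones up).
An augmented sixth up from D is B# (letter B, 10 semitones up).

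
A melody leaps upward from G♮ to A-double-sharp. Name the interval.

The letter names run G→A, a span of 1 letter step, so the interval is some kind of second.
G to A## is 4 semitones. A major second is 2, so 4 makes it doubly augmented.

doubly augmented second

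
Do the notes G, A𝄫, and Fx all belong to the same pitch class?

Yes

G is pitch class 7; Abb is pitch class 7; F## is pitch class 7.
All spellings map to pitch class 7, so they are enharmonically equivalent.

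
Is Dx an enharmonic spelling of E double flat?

No

D## is pitch class 4; Ebb is pitch class 2.
The pitch classes differ (4 vs. 2), so they are not enharmonic equivalents.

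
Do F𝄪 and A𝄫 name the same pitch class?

F## = pitch class 7 and Abb = pitch class 7 — the same pitch class, so they are enharmonic equivalents.

Yes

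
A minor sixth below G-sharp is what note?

B#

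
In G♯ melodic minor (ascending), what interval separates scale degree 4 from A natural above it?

Scale degree 4 of G# melodic minor (ascending) is C#.
C# up to A: letters C→A make it a sixth; 8 semitones makes it minor.

minor sixth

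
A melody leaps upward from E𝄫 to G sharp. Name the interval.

Counting letters E–F–G gives a third.
Ebb→G# = 6 semitones, 2 wider than the major third (4), so doubly augmented.

doubly augmented third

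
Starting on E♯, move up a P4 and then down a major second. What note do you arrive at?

G#

A perfect fourth up from E# is A# (letter A, 5 semitones up).
A major second down from A# is G# (letter G, 2 semitones down).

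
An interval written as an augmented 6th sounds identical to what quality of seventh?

minor

An augmented sixth spans 10 semitones.
A seventh spanning 10 semitones is minor (the major seventh is 11).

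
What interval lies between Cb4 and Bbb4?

The letter names run C→B, a span of 6 letter steps, so the interval is some kind of seventh.
Cb to Bbb is 10 semitones. A major seventh is 11, so 10 makes it minor.

minor seventh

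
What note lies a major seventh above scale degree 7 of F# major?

D##

Scale degree 7 of F# major is E#.
A major seventh (11 semitones) above E# lands on the letter D, giving D##.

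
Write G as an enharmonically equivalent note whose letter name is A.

Abb

G is pitch class 7. The letter A alone is pitch class 9.
To reach pitch class 7 from A requires an offset of -2 semitones, i.e. double flat: Abb.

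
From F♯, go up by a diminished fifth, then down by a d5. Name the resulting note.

A diminished fifth up from F# is C (letter C, 6 semitones up).
A diminished fifth down from C is F# (letter F, 6 semitones down).

F#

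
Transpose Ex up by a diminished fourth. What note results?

A#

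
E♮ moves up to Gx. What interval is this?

augmented third

The letter names run E→G, a span of 2 letter steps, so the interval is some kind of third.
E to G## is 5 semitones. A major third is 4, so 5 makes it augmented.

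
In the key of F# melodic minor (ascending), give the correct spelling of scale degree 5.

Degree 5 takes the letter 4 steps above F, which is C.
In melodic minor (ascending), degree 5 sits 7 semitones above the tonic. F# + 7 semitones is pitch class 1, spelled on C as C#.

C#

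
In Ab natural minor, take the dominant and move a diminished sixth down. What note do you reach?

G#

The dominant of Ab natural minor is Eb.
A diminished sixth (7 semitones) below Eb lands on the letter G, giving G#.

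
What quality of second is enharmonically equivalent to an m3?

augmented

A minor third spans 3 semitones.
A second spanning 3 semitones is augmented (the major second is 2).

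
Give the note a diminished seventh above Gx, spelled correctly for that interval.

F#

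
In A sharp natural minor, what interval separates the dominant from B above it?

The dominant of A# natural minor is E#.
E# up to B: letters E→B make it a fifth; 6 semitones makes it diminished.

diminished fifth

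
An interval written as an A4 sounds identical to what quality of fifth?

An augmented fourth spans 6 semitones.
A fifth spanning 6 semitones is diminished (the perfect fifth is 7).

diminished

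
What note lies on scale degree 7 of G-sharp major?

Degree 7 takes the letter 6 steps above G, which is F.
In major, degree 7 sits 11 semitones above the tonic. G# + 11 semitones is pitch class 7, spelled on F as F##.

F##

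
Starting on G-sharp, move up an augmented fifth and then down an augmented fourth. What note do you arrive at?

A#

An augmented fifth up from G# is D## (letter D, 8 semitones up).
An augmented fourth down from D## is A# (letter A, 6 semitones down).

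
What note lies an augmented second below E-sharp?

D

A second below E lands on the letter D.
An augmented second spans 3 semitones, so E# moves to pitch class 2. On the letter D that is D.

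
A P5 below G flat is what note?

G down a perfect fifth is C, so the target letter is C.
From Gb, a perfect fifth is 7 semitones down: Cb.

Cb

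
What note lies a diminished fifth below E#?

E down a perfect fifth is A, so the target letter is A.
From E#, a diminished fifth is 6 semitones down: A##.

A##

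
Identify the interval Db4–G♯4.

Counting letters D–E–F–G gives a fourth.
Db→G# = 7 semitones, 2 wider than the perfect fourth (5), so doubly augmented.

doubly augmented fourth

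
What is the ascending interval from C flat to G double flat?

diminished fifth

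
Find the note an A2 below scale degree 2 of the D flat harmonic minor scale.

Scale degree 2 of Db harmonic minor is Eb.
An augmented second (3 semitones) below Eb lands on the letter D, giving Dbb.

Dbb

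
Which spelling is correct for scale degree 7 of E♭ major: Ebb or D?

D

Each scale degree takes a distinct letter name. Degree 7 of a scale on E must use the letter D.
D and Ebb are enharmonically the same pitch, but only D uses the letter D, so it is the correct spelling here.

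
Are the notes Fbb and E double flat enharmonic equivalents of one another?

No

Fbb is pitch class 3; Ebb is pitch class 2.
The pitch classes differ (3 vs. 2), so they are not enharmonic equivalents.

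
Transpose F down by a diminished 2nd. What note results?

E#

A second below F lands on the letter E.
A diminished second spans 0 semitones, so F moves to pitch class 5. On the letter E that is E#.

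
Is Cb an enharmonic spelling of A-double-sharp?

Cb = pitch class 11 and A## = pitch class 11 — the same pitch class, so they are enharmonic equivalents.

Yes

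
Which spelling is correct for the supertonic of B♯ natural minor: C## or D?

Each scale degree takes a distinct letter name. Degree 2 of a scale on B must use the letter C.
C## and D are enharmonically the same pitch, but only C## uses the letter C, so it is the correct spelling here.

C##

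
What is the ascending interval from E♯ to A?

Counting letters E–F–G–A gives a fourth.
E#→A = 4 semitones, 1 narrower than the perfect fourth (5), so diminished.

diminished fourth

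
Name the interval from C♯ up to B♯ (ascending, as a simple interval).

major seventh

Counting letters C–D–E–F–G–A–B gives a seventh.
C#→B# = 11 semitones, exactly the major seventh.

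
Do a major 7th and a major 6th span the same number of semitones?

No

A major seventh spans 11 semitones; a major sixth spans 9.
The spans differ, so they are not enharmonic equivalents.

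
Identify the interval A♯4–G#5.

minor seventh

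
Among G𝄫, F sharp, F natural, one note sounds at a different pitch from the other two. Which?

In 12-tone equal temperament, enharmonic equivalents share a pitch class. Gbb is pitch class 5; F# is pitch class 6; F is pitch class 5.
Gbb and F share pitch class 5, while F# is pitch class 6.

F#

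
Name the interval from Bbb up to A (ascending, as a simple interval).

augmented seventh

The letter names run B→A, a span of 6 letter steps, so the interval is some kind of seventh.
Bbb to A is 12 semitones. A major seventh is 11, so 12 makes it augmented.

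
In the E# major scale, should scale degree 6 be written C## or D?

Each scale degree takes a distinct letter name. Degree 6 of a scale on E must use the letter C.
C## and D are enharmonically the same pitch, but only C## uses the letter C, so it is the correct spelling here.

C##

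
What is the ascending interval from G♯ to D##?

augmented fifth

Counting letters G–A–B–C–D gives a fifth.
G#→D## = 8 semitones, 1 wider than the perfect fifth (7), so augmented.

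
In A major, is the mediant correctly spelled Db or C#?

Each scale degree takes a distinct letter name. Degree 3 of a scale on A must use the letter C.
C# and Db are enharmonically the same pitch, but only C# uses the letter C, so it is the correct spelling here.

C#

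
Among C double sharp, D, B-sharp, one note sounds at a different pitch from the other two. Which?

B#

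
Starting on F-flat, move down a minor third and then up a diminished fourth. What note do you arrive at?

A minor third down from Fb is Db (letter D, 3 semitones down).
A diminished fourth up from Db is Gbb (letter G, 4 semitones up).

Gbb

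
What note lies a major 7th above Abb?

A up a major seventh is G#, so the target letter is G.
From Abb, a major seventh is 11 semitones up: Gb.

Gb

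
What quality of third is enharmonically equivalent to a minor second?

A minor second spans 1 semitone.
A third spanning 1 semitone is doubly diminished (the major third is 4).

doubly diminished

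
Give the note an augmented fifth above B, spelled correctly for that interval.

A fifth above B lands on the letter F.
An augmented fifth spans 8 semitones, so B moves to pitch class 7. On the letter F that is F##.

F##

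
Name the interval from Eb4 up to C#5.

augmented sixth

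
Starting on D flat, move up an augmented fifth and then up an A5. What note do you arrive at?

An augmented fifth up from Db is A (letter A, 8 semitones up).
An augmented fifth up from A is E# (letter E, 8 semitones up).

E#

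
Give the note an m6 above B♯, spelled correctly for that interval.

G#

B up a major sixth is G#, so the target letter is G.
From B#, a minor sixth is 8 semitones up: G#.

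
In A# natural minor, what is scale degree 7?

Degree 7 takes the letter 6 steps above A, which is G.
In natural minor, degree 7 sits 10 semitones above the tonic. A# + 10 semitones is pitch class 8, spelled on G as G#.

G#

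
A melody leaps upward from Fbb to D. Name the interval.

doubly augmented sixth

Counting letters F–G–A–B–C–D gives a sixth.
Fbb→D = 11 semitones, 2 wider than the major sixth (9), so doubly augmented.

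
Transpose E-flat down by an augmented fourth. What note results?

Bbb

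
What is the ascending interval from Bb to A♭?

minor seventh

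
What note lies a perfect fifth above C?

A fifth above C lands on the letter G.
A perfect fifth spans 7 semitones, so C moves to pitch class 7. On the letter G that is G.

G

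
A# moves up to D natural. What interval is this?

The letter names run A→D, a span of 3 letter steps, so the interval is some kind of fourth.
A# to D is 4 semitones. A perfect fourth is 5, so 4 makes it diminished.

diminished fourth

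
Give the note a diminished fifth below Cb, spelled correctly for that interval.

F

A fifth below C lands on the letter F.
A diminished fifth spans 6 semitones, so Cb moves to pitch class 5. On the letter F that is F.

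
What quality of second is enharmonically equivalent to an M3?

A major third spans 4 semitones.
A second spanning 4 semitones is doubly augmented (the major second is 2).

doubly augmented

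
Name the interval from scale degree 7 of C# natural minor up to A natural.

Scale degree 7 of C# natural minor is B.
B up to A: letters B→A make it a seventh; 10 semitones makes it minor.

minor seventh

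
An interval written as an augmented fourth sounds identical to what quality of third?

doubly augmented

An augmented fourth spans 6 semitones.
A third spanning 6 semitones is doubly augmented (the major third is 4).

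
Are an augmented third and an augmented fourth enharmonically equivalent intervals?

No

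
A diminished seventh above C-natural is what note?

C up a major seventh is B, so the target letter is B.
From C, a diminished seventh is 9 semitones up: Bbb.

Bbb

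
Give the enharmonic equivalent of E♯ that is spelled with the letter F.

F

E# is pitch class 5. The letter F alone is pitch class 5.
Pitch class 5 on F needs no accidental: F.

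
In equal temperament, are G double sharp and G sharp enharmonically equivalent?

No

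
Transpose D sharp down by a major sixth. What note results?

F#

A sixth below D lands on the letter F.
A major sixth spans 9 semitones, so D# moves to pitch class 6. On the letter F that is F#.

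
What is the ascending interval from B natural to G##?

augmented sixth

Counting letters B–C–D–E–F–G gives a sixth.
B→G## = 10 semitones, 1 wider than the major sixth (9), so augmented.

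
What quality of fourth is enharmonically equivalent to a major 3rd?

A major third spans 4 semitones.
A fourth spanning 4 semitones is diminished (the perfect fourth is 5).

diminished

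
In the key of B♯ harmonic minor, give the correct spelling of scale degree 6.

G#

Degree 6 takes the letter 5 steps above B, which is G.
In harmonic minor, degree 6 sits 8 semitones above the tonic. B# + 8 semitones is pitch class 8, spelled on G as G#.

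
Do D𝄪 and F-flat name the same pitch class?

D## = pitch class 4 and Fb = pitch class 4 — the same pitch class, so they are enharmonic equivalents.

Yes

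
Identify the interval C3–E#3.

Counting letters C–D–E gives a third.
C→E# = 5 semitones, 1 wider than the major third (4), so augmented.

augmented third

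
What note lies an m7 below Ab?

Bb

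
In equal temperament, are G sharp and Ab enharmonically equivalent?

Yes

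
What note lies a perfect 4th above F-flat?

A fourth above F lands on the letter B.
A perfect fourth spans 5 semitones, so Fb moves to pitch class 9. On the letter B that is Bbb.

Bbb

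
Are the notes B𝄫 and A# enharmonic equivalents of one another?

No

Two spellings are enharmonically equivalent only if they share a pitch class.
Here Bbb → 9, A# → 10; 9 ≠ 10, so they are not.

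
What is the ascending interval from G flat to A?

augmented second

The letter names run G→A, a span of 1 letter step, so the interval is some kind of second.
Gb to A is 3 semitones. A major second is 2, so 3 makes it augmented.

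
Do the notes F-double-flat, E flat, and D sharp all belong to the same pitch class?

Yes

Fbb is pitch class 3; Eb is pitch class 3; D# is pitch class 3.
All spellings map to pitch class 3, so they are enharmonically equivalent.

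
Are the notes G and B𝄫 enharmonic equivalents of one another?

G is pitch class 7; Bbb is pitch class 9.
The pitch classes differ (7 vs. 9), so they are not enharmonic equivalents.

No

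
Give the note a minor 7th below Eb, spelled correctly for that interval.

F

E down a major seventh is F, so the target letter is F.
From Eb, a minor seventh is 10 semitones down: F.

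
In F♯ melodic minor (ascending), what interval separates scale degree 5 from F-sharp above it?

perfect fourth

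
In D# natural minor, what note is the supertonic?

E#

The D# natural minor scale runs D# E# F# G# A# B C#.
Degree 2 is E#.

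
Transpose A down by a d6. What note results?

A sixth below A lands on the letter C.
A diminished sixth spans 7 semitones, so A moves to pitch class 2. On the letter C that is C##.

C##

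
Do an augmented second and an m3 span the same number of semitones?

Yes

An augmented second spans 3 semitones; a minor third spans 3.
They are enharmonically equivalent.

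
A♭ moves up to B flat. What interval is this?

major second

The letter names run A→B, a span of 1 letter step, so the interval is some kind of second.
Ab to Bb is 2 semitones. A major second is 2, so 2 makes it major.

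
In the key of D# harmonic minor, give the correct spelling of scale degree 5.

The D# harmonic minor scale runs D# E# F# G# A# B C##.
Degree 5 is A#.

A#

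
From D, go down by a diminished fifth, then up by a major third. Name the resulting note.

B#

A diminished fifth down from D is G# (letter G, 6 semitones down).
A major third up from G# is B# (letter B, 4 semitones up).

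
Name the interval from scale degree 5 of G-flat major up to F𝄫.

diminished third

Scale degree 5 of Gb major is Db.
Db up to Fbb: letters D→F make it a third; 2 semitones makes it diminished.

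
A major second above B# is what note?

B up a major second is C#, so the target letter is C.
From B#, a major second is 2 semitones up: C##.

C##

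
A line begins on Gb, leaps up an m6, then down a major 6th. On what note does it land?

A minor sixth up from Gb is Ebb (letter E, 8 semitones up).
A major sixth down from Ebb is Gbb (letter G, 9 semitones down).

Gbb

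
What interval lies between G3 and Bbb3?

Counting letters G–A–B gives a third.
G→Bbb = 2 semitones, 2 narrower than the major third (4), so diminished.

diminished third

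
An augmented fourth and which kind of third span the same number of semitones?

doubly augmented

An augmented fourth spans 6 semitones.
A third spanning 6 semitones is doubly augmented (the major third is 4).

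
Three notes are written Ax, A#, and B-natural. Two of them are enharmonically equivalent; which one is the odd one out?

A#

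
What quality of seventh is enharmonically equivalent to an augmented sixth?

minor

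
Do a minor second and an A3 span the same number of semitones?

A minor second spans 1 semitone; an augmented third spans 5.
The spans differ, so they are not enharmonic equivalents.

No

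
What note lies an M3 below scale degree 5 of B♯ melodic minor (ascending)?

Scale degree 5 of B# melodic minor (ascending) is F##.
A major third (4 semitones) below F## lands on the letter D, giving D#.

D#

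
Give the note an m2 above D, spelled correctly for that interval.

Eb

D up a major second is E, so the target letter is E.
From D, a minor second is 1 semitone up: Eb.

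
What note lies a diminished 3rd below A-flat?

A down a major third is F, so the target letter is F.
From Ab, a diminished third is 2 semitones down: F#.

F#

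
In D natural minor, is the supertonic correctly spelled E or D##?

E

Each scale degree takes a distinct letter name. Degree 2 of a scale on D must use the letter E.
E and D## are enharmonically the same pitch, but only E uses the letter E, so it is the correct spelling here.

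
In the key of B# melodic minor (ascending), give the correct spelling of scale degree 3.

D#

The B# melodic minor (ascending) scale runs B# C## D# E# F## G## A##.
Degree 3 is D#.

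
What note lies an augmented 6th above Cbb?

Ab

C up a major sixth is A, so the target letter is A.
From Cbb, an augmented sixth is 10 semitones up: Ab.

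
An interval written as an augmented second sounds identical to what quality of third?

minor

An augmented second spans 3 semitones.
A third spanning 3 semitones is minor (the major third is 4).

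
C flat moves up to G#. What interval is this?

The letter names run C→G, a span of 4 letter steps, so the interval is some kind of fifth.
Cb to G# is 9 semitones. A perfect fifth is 7, so 9 makes it doubly augmented.

doubly augmented fifth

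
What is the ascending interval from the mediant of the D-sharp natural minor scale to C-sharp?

perfect fifth

The mediant of D# natural minor is F#.
F# up to C#: letters F→C make it a fifth; 7 semitones makes it perfect.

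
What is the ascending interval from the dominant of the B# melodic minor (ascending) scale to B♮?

diminished fourth

The dominant of B# melodic minor (ascending) is F##.
F## up to B: letters F→B make it a fourth; 4 semitones makes it diminished.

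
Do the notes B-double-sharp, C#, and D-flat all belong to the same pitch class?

B## is pitch class 1; C# is pitch class 1; Db is pitch class 1.
All spellings map to pitch class 1, so they are enharmonically equivalent.

Yes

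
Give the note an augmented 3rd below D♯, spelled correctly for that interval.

Bb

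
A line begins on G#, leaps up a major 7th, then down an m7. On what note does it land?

G##

A major seventh up from G# is F## (letter F, 11 semitones up).
A minor seventh down from F## is G## (letter G, 10 semitones down).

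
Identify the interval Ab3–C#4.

augmented third

Counting letters A–B–C gives a third.
Ab→C# = 5 semitones, 1 wider than the major third (4), so augmented.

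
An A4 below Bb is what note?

A fourth below B lands on the letter F.
An augmented fourth spans 6 semitones, so Bb moves to pitch class 4. On the letter F that is Fb.

Fb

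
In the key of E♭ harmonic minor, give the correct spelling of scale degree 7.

Degree 7 takes the letter 6 steps above E, which is D.
In harmonic minor, degree 7 sits 11 semitones above the tonic. Eb + 11 semitones is pitch class 2, spelled on D as D.

D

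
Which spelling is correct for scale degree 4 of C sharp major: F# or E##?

Each scale degree takes a distinct letter name. Degree 4 of a scale on C must use the letter F.
F# and E## are enharmonically the same pitch, but only F# uses the letter F, so it is the correct spelling here.

F#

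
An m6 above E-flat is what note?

Cb

A sixth above E lands on the letter C.
A minor sixth spans 8 semitones, so Eb moves to pitch class 11. On the letter C that is Cb.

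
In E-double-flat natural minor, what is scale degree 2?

The Ebb natural minor scale runs Ebb Fb Gbb Abb Bbb Cbb Dbb.
Degree 2 is Fb.

Fb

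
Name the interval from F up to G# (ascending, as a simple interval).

The letter names run F→G, a span of 1 letter step, so the interval is some kind of second.
F to G# is 3 semitones. A major second is 2, so 3 makes it augmented.

augmented second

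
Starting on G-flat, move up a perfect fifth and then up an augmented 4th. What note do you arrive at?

G

A perfect fifth up from Gb is Db (letter D, 7 semitones up).
An augmented fourth up from Db is G (letter G, 6 semitones up).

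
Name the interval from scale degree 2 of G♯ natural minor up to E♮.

Scale degree 2 of G# natural minor is A#.
A# up to E: letters A→E make it a fifth; 6 semitones makes it diminished.

diminished fifth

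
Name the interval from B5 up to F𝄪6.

Counting letters B–C–D–E–F gives a fifth.
B→F## = 8 semitones, 1 wider than the perfect fifth (7), so augmented.

augmented fifth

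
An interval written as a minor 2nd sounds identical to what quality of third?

A minor second spans 1 semitone.
A third spanning 1 semitone is doubly diminished (the major third is 4).

doubly diminished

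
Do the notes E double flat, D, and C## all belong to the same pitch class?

Yes

Ebb is pitch class 2; D is pitch class 2; C## is pitch class 2.
All spellings map to pitch class 2, so they are enharmonically equivalent.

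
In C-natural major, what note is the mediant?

Degree 3 takes the letter 2 steps above C, which is E.
In major, degree 3 sits 4 semitones above the tonic. C + 4 semitones is pitch class 4, spelled on E as E.

E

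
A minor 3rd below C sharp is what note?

A#

A third below C lands on the letter A.
A minor third spans 3 semitones, so C# moves to pitch class 10. On the letter A that is A#.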